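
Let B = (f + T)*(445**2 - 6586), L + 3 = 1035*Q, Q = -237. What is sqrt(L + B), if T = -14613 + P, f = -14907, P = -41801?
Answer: I*sqrt(13653866217) ≈ 1.1685e+5*I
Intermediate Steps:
T = -56414 (T = -14613 - 41801 = -56414)
L = -245298 (L = -3 + 1035*(-237) = -3 - 245295 = -245298)
B = -13653620919 (B = (-14907 - 56414)*(445**2 - 6586) = -71321*(198025 - 6586) = -71321*191439 = -13653620919)
sqrt(L + B) = sqrt(-245298 - 13653620919) = sqrt(-13653866217) = I*sqrt(13653866217)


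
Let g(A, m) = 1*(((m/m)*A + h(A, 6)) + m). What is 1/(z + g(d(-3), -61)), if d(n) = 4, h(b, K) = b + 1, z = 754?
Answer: 1/702 ≈ 0.0014245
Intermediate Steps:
h(b, K) = 1 + b
g(A, m) = 1 + m + 2*A (g(A, m) = 1*(((m/m)*A + (1 + A)) + m) = 1*((1*A + (1 + A)) + m) = 1*((A + (1 + A)) + m) = 1*((1 + 2*A) + m) = 1*(1 + m + 2*A) = 1 + m + 2*A)
1/(z + g(d(-3), -61)) = 1/(754 + (1 - 61 + 2*4)) = 1/(754 + (1 - 61 + 8)) = 1/(754 - 52) = 1/702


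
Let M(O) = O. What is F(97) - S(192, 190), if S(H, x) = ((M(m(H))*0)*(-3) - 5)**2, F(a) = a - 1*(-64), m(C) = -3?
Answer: 136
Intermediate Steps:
F(a) = 64 + a (F(a) = a + 64 = 64 + a)
S(H, x) = 25 (S(H, x) = (-3*0*(-3) - 5)**2 = (0*(-3) - 5)**2 = (0 - 5)**2 = (-5)**2 = 25)
F(97) - S(192, 190) = (64 + 97) - 1*25 = 161 - 25 = 136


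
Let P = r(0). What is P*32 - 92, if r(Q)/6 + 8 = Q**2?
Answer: -1628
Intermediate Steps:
r(Q) = -48 + 6*Q**2
P = -48 (P = -48 + 6*0**2 = -48 + 6*0 = -48 + 0 = -48)
P*32 - 92 = -48*32 - 92 = -1536 - 92 = -1628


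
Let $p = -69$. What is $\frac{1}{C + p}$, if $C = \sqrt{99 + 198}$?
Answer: $- \frac{23}{1488} - \frac{\sqrt{33}}{1488} \approx -0.019318$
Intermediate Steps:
$C = 3 \sqrt{33}$ ($C = \sqrt{297} = 3 \sqrt{33} \approx 17.234$)
$\frac{1}{C + p} = \frac{1}{3 \sqrt{33} - 69} = \frac{1}{-69 + 3 \sqrt{33}}$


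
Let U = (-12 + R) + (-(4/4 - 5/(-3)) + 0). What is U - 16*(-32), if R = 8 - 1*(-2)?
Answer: 1522/3 ≈ 507.33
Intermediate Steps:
R = 10 (R = 8 + 2 = 10)
U = -14/3 (U = (-12 + 10) + (-(4/4 - 5/(-3)) + 0) = -2 + (-(4*(1/4) - 5*(-1/3)) + 0) = -2 + (-(1 + 5/3) + 0) = -2 + (-1*8/3 + 0) = -2 + (-8/3 + 0) = -2 - 8/3 = -14/3 ≈ -4.6667)
U - 16*(-32) = -14/3 - 16*(-32) = -14/3 + 512 = 1522/3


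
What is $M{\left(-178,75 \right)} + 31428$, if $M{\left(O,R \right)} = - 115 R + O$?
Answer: $22625$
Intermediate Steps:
$M{\left(O,R \right)} = O - 115 R$
$M{\left(-178,75 \right)} + 31428 = \left(-178 - 8625\right) + 31428 = -8803 + 31428 = 22625$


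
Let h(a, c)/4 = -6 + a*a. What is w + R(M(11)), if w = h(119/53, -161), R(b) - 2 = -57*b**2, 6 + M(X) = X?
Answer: -4007979/2809 ≈ -1426.8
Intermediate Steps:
M(X) = -6 + X
h(a, c) = -24 + 4*a**2 (h(a, c) = 4*(-6 + a*a) = 4*(-6 + a**2) = -24 + 4*a**2)
R(b) = 2 - 57*b**2
w = -10772/2809 (w = -24 + 4*(119/53)**2 = -24 + 4*(14161/2809) = -24 + 56644/2809 = -10772/2809 ≈ -3.8348)
w + R(M(11)) = -10772/2809 + (2 - 57*(-6 + 11)**2) = -10772/2809 + (2 - 57*5**2) = -10772/2809 + (2 - 57*25) = -10772/2809 + (2 - 1425) = -10772/2809 - 1423 = -4007979/2809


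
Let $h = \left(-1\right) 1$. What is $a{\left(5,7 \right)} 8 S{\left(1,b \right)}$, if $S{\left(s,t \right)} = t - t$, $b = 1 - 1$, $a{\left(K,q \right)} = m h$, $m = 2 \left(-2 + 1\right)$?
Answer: $0$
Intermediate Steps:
$m = -2$ ($m = 2 \left(-1\right) = -2$)
$h = -1$
$a{\left(K,q \right)} = 2$ ($a{\left(K,q \right)} = \left(-2\right) \left(-1\right) = 2$)
$b = 0$
$S{\left(s,t \right)} = 0$
$a{\left(5,7 \right)} 8 S{\left(1,b \right)} = 2 \cdot 8 \cdot 0 = 16 \cdot 0 = 0$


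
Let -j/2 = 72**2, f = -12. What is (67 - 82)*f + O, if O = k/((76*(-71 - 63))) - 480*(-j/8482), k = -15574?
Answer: -8750369813/21595172 ≈ -405.20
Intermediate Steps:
j = -10368 (j = -2*72**2 = -2*5184 = -10368)
O = -12637500773/21595172 (O = -15574*1/(76*(-71 - 63)) - 480/((-8482/(-10368))) = -15574/(76*(-134)) - 480/((-8482*(-1/10368))) = -15574/(-10184) - 480/4241/5184 = -15574*(-1/10184) - 480*5184/4241 = 7787/5092 - 2488320/4241 = -12637500773/21595172 ≈ -585.20)
(67 - 82)*f + O = (67 - 82)*(-12) - 12637500773/21595172 = -15*(-12) - 12637500773/21595172 = 180 - 12637500773/21595172 = -8750369813/21595172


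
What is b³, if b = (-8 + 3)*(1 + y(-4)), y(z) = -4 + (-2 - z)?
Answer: 125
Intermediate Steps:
y(z) = -6 - z
b = 5 (b = (-8 + 3)*(1 + (-6 - 1*(-4))) = -5*(1 + (-6 + 4)) = -5*(1 - 2) = -5*(-1) = 5)
b³ = 5³ = 125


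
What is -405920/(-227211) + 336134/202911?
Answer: 52912991798/15367870407 ≈ 3.4431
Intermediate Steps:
-405920/(-227211) + 336134/202911 = -405920*(-1/227211) + 336134*(1/202911) = 405920/227211 + 336134/202911 = 52912991798/15367870407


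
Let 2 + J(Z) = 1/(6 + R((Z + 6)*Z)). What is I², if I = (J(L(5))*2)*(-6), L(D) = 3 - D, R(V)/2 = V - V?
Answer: 484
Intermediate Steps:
R(V) = 0 (R(V) = 2*(V - V) = 2*0 = 0)
J(Z) = -11/6 (J(Z) = -2 + 1/(6 + 0) = -2 + 1/6 = -2 + ⅙ = -11/6)
I = 22 (I = -11/6*2*(-6) = -11/3*(-6) = 22)
I² = 22² = 484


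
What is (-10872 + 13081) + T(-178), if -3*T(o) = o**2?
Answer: -25057/3 ≈ -8352.3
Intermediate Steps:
T(o) = -o**2/3
(-10872 + 13081) + T(-178) = (-10872 + 13081) - 1/3*(-178)**2 = 2209 - 1/3*31684 = 2209 - 31684/3 = -25057/3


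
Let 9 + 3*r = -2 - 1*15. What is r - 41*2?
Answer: -272/3 ≈ -90.667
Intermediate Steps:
r = -26/3 (r = -3 + (-2 - 1*15)/3 = -3 + (-2 - 15)/3 = -3 + (1/3)*(-17) = -3 - 17/3 = -26/3 ≈ -8.6667)
r - 41*2 = -26/3 - 41*2 = -26/3 - 82 = -272/3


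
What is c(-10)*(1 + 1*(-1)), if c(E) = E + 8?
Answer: 0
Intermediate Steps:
c(E) = 8 + E
c(-10)*(1 + 1*(-1)) = (8 - 10)*(1 + 1*(-1)) = -2*(1 - 1) = -2*0 = 0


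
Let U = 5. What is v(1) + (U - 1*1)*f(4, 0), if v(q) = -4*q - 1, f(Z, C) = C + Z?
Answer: 11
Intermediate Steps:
v(q) = -1 - 4*q
v(1) + (U - 1*1)*f(4, 0) = (-1 - 4*1) + (5 - 1*1)*(0 + 4) = (-1 - 4) + (5 - 1)*4 = -5 + 4*4 = -5 + 16 = 11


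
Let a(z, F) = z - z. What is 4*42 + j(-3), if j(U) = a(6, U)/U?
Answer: 168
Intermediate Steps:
a(z, F) = 0
j(U) = 0 (j(U) = 0/U = 0)
4*42 + j(-3) = 4*42 + 0 = 168 + 0 = 168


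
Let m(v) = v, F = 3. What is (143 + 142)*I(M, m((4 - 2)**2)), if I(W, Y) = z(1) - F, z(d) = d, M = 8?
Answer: -570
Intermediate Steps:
I(W, Y) = -2 (I(W, Y) = 1 - 1*3 = 1 - 3 = -2)
(143 + 142)*I(M, m((4 - 2)**2)) = (143 + 142)*(-2) = 285*(-2) = -570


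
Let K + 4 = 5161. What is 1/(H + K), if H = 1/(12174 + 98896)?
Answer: 111070/572787991 ≈ 0.00019391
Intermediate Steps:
K = 5157 (K = -4 + 5161 = 5157)
H = 1/111070 ≈ 9.0033e-6
1/(H + K) = 1/(1/111070 + 5157) = 1/(572787991/111070) = 111070/572787991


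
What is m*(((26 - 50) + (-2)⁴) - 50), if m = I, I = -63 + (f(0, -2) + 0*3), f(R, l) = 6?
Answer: 3306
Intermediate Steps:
I = -57 (I = -63 + (6 + 0*3) = -63 + (6 + 0) = -63 + 6 = -57)
m = -57
m*(((26 - 50) + (-2)⁴) - 50) = -57*(((26 - 50) + (-2)⁴) - 50) = -57*((-24 + 16) - 50) = -57*(-8 - 50) = -57*(-58) = 3306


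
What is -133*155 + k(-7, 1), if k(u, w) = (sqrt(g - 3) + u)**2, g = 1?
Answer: -20615 + (7 - I*sqrt(2))**2 ≈ -20568.0 - 19.799*I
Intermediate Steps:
k(u, w) = (u + I*sqrt(2))**2 (k(u, w) = (sqrt(1 - 3) + u)**2 = (sqrt(-2) + u)**2 = (I*sqrt(2) + u)**2 = (u + I*sqrt(2))**2)
-133*155 + k(-7, 1) = -133*155 + (-7 + I*sqrt(2))**2 = -20615 + (-7 + I*sqrt(2))**2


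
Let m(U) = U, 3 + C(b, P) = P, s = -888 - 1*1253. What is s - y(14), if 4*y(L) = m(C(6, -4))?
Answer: -8557/4 ≈ -2139.3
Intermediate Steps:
s = -2141 (s = -888 - 1253 = -2141)
C(b, P) = -3 + P
y(L) = -7/4 (y(L) = (-3 - 4)/4 = (¼)*(-7) = -7/4)
s - y(14) = -2141 - 1*(-7/4) = -2141 + 7/4 = -8557/4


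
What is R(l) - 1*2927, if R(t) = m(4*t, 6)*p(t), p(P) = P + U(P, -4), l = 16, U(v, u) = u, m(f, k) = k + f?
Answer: -2087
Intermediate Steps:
m(f, k) = f + k
p(P) = -4 + P (p(P) = P - 4 = -4 + P)
R(t) = (-4 + t)*(6 + 4*t) (R(t) = (4*t + 6)*(-4 + t) = (6 + 4*t)*(-4 + t) = (-4 + t)*(6 + 4*t))
R(l) - 1*2927 = 2*(-4 + 16)*(3 + 2*16) - 1*2927 = 2*12*(3 + 32) - 2927 = 2*12*35 - 2927 = 840 - 2927 = -2087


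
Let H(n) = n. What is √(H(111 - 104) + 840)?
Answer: 11*√7 ≈ 29.103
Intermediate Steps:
√(H(111 - 104) + 840) = √((111 - 104) + 840) = √(7 + 840) = √847 = 11*√7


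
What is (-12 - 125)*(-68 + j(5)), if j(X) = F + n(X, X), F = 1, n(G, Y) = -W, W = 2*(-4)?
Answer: 8083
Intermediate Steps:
W = -8
n(G, Y) = 8 (n(G, Y) = -1*(-8) = 8)
j(X) = 9 (j(X) = 1 + 8 = 9)
(-12 - 125)*(-68 + j(5)) = (-12 - 125)*(-68 + 9) = -137*(-59) = 8083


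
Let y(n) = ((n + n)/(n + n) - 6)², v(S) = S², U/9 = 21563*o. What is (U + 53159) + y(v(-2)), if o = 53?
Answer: 10338735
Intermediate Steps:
U = 10285551 (U = 9*(21563*53) = 9*1142839 = 10285551)
y(n) = 25 (y(n) = ((2*n)/((2*n)) - 6)² = ((2*n)*(1/(2*n)) - 6)² = (1 - 6)² = (-5)² = 25)
(U + 53159) + y(v(-2)) = (10285551 + 53159) + 25 = 10338710 + 25 = 10338735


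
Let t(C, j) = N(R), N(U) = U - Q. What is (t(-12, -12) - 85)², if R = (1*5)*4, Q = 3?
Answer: 4624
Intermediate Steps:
R = 20 (R = 5*4 = 20)
N(U) = -3 + U (N(U) = U - 1*3 = U - 3 = -3 + U)
t(C, j) = 17 (t(C, j) = -3 + 20 = 17)
(t(-12, -12) - 85)² = (17 - 85)² = (-68)² = 4624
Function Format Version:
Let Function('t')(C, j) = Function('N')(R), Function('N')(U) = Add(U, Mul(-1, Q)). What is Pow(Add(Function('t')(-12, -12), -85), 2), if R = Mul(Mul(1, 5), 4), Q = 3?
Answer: 4624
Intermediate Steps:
R = 20 (R = Mul(5, 4) = 20)
Function('N')(U) = Add(-3, U) (Function('N')(U) = Add(U, Mul(-1, 3)) = Add(U, -3) = Add(-3, U))
Function('t')(C, j) = 17 (Function('t')(C, j) = Add(-3, 20) = 17)
Pow(Add(Function('t')(-12, -12), -85), 2) = Pow(Add(17, -85), 2) = Pow(-68, 2) = 4624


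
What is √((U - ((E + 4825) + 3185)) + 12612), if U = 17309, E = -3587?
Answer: √25498 ≈ 159.68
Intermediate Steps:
√((U - ((E + 4825) + 3185)) + 12612) = √((17309 - ((-3587 + 4825) + 3185)) + 12612) = √((17309 - (1238 + 3185)) + 12612) = √((17309 - 1*4423) + 12612) = √((17309 - 4423) + 12612) = √(12886 + 12612) = √25498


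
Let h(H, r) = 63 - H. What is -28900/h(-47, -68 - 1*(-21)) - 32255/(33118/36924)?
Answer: -6598265420/182149 ≈ -36225.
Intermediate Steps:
-28900/h(-47, -68 - 1*(-21)) - 32255/(33118/36924) = -28900/(63 - 1*(-47)) - 32255/(33118/36924) = -28900/(63 + 47) - 32255/(33118*(1/36924)) = -28900/110 - 32255/16559/18462 = -28900*1/110 - 32255*18462/16559 = -2890/11 - 595491810/16559 = -6598265420/182149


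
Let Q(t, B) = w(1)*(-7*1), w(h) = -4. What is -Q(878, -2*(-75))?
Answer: -28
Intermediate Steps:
Q(t, B) = 28 (Q(t, B) = -(-28) = -4*(-7) = 28)
-Q(878, -2*(-75)) = -1*28 = -28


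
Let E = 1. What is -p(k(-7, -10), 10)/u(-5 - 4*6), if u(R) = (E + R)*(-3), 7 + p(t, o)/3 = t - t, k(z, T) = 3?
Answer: 1/4 ≈ 0.25000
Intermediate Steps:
p(t, o) = -21 (p(t, o) = -21 + 3*(t - t) = -21 + 3*0 = -21 + 0 = -21)
u(R) = -3 - 3*R (u(R) = (1 + R)*(-3) = -3 - 3*R)
-p(k(-7, -10), 10)/u(-5 - 4*6) = -(-21)/(-3 - 3*(-5 - 4*6)) = -(-21)/(-3 - 3*(-5 - 24)) = -(-21)/(-3 - 3*(-29)) = -(-21)/(-3 + 87) = -(-21)/84 = -1*(-1/4) = 1/4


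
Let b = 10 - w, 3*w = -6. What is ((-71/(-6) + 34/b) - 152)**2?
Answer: 169744/9 ≈ 18860.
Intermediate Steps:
w = -2 (w = (1/3)*(-6) = -2)
b = 12 (b = 10 - 1*(-2) = 10 + 2 = 12)
((-71/(-6) + 34/b) - 152)**2 = ((-71/(-6) + 34/12) - 152)**2 = ((-71*(-1/6) + 34*(1/12)) - 152)**2 = ((71/6 + 17/6) - 152)**2 = (44/3 - 152)**2 = (-412/3)**2 = 169744/9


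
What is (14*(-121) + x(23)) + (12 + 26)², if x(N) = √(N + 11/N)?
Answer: -250 + 6*√345/23 ≈ -245.15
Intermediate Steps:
(14*(-121) + x(23)) + (12 + 26)² = (14*(-121) + √(23 + 11/23)) + (12 + 26)² = (-1694 + √(23 + 11*(1/23))) + 38² = (-1694 + √(23 + 11/23)) + 1444 = (-1694 + √(540/23)) + 1444 = (-1694 + 6*√345/23) + 1444 = -250 + 6*√345/23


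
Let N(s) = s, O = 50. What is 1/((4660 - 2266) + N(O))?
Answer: 1/2444 ≈ 0.00040917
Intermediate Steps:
1/((4660 - 2266) + N(O)) = 1/((4660 - 2266) + 50) = 1/(2394 + 50) = 1/2444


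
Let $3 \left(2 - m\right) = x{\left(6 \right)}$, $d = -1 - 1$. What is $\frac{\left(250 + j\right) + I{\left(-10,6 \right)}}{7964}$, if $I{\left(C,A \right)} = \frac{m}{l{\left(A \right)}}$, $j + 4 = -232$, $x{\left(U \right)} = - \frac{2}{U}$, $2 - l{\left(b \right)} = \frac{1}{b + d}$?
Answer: $\frac{479}{250866} \approx 0.0019094$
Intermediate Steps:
$d = -2$
$l{\left(b \right)} = 2 - \frac{1}{-2 + b}$ ($l{\left(b \right)} = 2 - \frac{1}{b - 2} = 2 - \frac{1}{-2 + b}$)
$m = \frac{19}{9}$ ($m = 2 - \frac{\left(-2\right) \frac{1}{6}}{3} = 2 - - \frac{1}{9} = 2 + \frac{1}{9} = \frac{19}{9} \approx 2.1111$)
$j = -236$ ($j = -4 - 232 = -236$)
$I{\left(C,A \right)} = \frac{19 \left(-2 + A\right)}{9 \left(-5 + 2 A\right)}$ ($I{\left(C,A \right)} = \frac{19}{9 \frac{-5 + 2 A}{-2 + A}} = \frac{19 \frac{-2 + A}{-5 + 2 A}}{9} = \frac{19 \left(-2 + A\right)}{9 \left(-5 + 2 A\right)}$)
$\frac{\left(250 + j\right) + I{\left(-10,6 \right)}}{7964} = \frac{\left(250 - 236\right) + \frac{19 \left(-2 + 6\right)}{9 \left(-5 + 2 \cdot 6\right)}}{7964} = \left(14 + \frac{19}{9} \frac{1}{-5 + 12} \cdot 4\right) \frac{1}{7964} = \left(14 + \frac{19}{9} \cdot \frac{1}{7} \cdot 4\right) \frac{1}{7964} = \left(14 + \frac{76}{63}\right) \frac{1}{7964} = \frac{958}{63} \cdot \frac{1}{7964} = \frac{479}{250866}$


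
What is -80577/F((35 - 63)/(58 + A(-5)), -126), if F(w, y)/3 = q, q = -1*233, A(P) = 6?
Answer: 26859/233 ≈ 115.27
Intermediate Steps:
q = -233
F(w, y) = -699 (F(w, y) = 3*(-233) = -699)
-80577/F((35 - 63)/(58 + A(-5)), -126) = -80577/(-699) = -80577*(-1/699) = 26859/233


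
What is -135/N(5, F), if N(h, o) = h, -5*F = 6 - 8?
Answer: -27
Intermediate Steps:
F = ⅖ (F = -(6 - 8)/5 = -⅕*(-2) = ⅖ ≈ 0.40000)
-135/N(5, F) = -135/5 = -135*⅕ = -27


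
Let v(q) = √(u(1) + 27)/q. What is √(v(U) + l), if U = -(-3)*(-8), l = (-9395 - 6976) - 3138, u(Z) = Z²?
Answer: √(-702324 - 3*√7)/6 ≈ 139.68*I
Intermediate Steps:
l = -19509 (l = -16371 - 3138 = -19509)
U = -24 (U = -1*24 = -24)
v(q) = 2*√7/q (v(q) = √(1² + 27)/q = √(1 + 27)/q = √28/q = (2*√7)/q = 2*√7/q)
√(v(U) + l) = √(2*√7/(-24) - 19509) = √(2*√7*(-1/24) - 19509) = √(-√7/12 - 19509) = √(-19509 - √7/12)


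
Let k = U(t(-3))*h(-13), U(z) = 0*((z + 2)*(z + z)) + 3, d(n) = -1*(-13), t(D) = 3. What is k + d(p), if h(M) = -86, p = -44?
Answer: -245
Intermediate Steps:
d(n) = 13
U(z) = 3 (U(z) = 0*((2 + z)*(2*z)) + 3 = 0*(2*z*(2 + z)) + 3 = 0 + 3 = 3)
k = -258 (k = 3*(-86) = -258)
k + d(p) = -258 + 13 = -245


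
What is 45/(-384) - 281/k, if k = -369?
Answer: 30433/47232 ≈ 0.64433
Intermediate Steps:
45/(-384) - 281/k = 45/(-384) - 281/(-369) = 45*(-1/384) - 281*(-1/369) = -15/128 + 281/369 = 30433/47232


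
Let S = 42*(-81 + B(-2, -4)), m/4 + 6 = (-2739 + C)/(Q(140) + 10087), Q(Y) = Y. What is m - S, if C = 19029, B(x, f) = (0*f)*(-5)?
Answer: 11537322/3409 ≈ 3384.4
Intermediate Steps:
B(x, f) = 0 (B(x, f) = 0*(-5) = 0)
m = -60096/3409 (m = -24 + 4*((-2739 + 19029)/(140 + 10087)) = -24 + 4*(16290/10227) = -24 + 4*(16290*(1/10227)) = -24 + 4*(5430/3409) = -24 + 21720/3409 = -60096/3409 ≈ -17.629)
S = -3402 (S = 42*(-81 + 0) = 42*(-81) = -3402)
m - S = -60096/3409 - 1*(-3402) = -60096/3409 + 3402 = 11537322/3409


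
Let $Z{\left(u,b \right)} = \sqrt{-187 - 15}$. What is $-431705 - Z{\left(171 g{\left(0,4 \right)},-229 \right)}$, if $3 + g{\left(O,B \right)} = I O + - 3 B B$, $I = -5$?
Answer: $-431705 - i \sqrt{202} \approx -4.3171 \cdot 10^{5} - 14.213 i$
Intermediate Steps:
$g{\left(O,B \right)} = -3 - 5 O - 3 B^{2}$ ($g{\left(O,B \right)} = -3 + \left(- 5 O + - 3 B B\right) = -3 - \left(3 B^{2} + 5 O\right) = -3 - 5 O - 3 B^{2}$)
$Z{\left(u,b \right)} = i \sqrt{202}$ ($Z{\left(u,b \right)} = \sqrt{-202} = i \sqrt{202}$)
$-431705 - Z{\left(171 g{\left(0,4 \right)},-229 \right)} = -431705 - i \sqrt{202}$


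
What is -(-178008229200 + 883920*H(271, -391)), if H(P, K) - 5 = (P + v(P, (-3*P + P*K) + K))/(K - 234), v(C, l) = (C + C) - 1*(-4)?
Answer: 22250620632528/125 ≈ 1.7800e+11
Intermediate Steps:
v(C, l) = 4 + 2*C (v(C, l) = 2*C + 4 = 4 + 2*C)
H(P, K) = 5 + (4 + 3*P)/(-234 + K) (H(P, K) = 5 + (P + (4 + 2*P))/(K - 234) = 5 + (4 + 3*P)/(-234 + K))
-(-178008229200 + 883920*H(271, -391)) = -(-178008229200 + 883920*(-1166 + 3*271 + 5*(-391))/(-234 - 391)) = -883920/(1/(-201385 + (-1166 + 813 - 1955)/(-625))) = -883920/(1/(-201385 - 1/625*(-2308))) = -883920/(1/(-201385 + 2308/625)) = -883920/(1/(-125863317/625)) = -883920/(-625/125863317) = -883920*(-125863317/625) = 22250620632528/125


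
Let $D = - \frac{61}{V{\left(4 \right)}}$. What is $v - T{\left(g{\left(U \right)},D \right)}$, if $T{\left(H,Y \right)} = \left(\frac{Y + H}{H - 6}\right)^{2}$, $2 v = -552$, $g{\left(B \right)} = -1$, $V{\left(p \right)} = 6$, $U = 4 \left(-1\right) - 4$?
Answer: $- \frac{491353}{1764} \approx -278.54$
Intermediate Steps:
$U = -8$ ($U = -4 - 4 = -8$)
$v = -276$ ($v = \frac{1}{2} \left(-552\right) = -276$)
$D = - \frac{61}{6} \approx -10.167$
$T{\left(H,Y \right)} = \frac{\left(H + Y\right)^{2}}{\left(-6 + H\right)^{2}}$ ($T{\left(H,Y \right)} = \left(\frac{H + Y}{-6 + H}\right)^{2} = \frac{\left(H + Y\right)^{2}}{\left(-6 + H\right)^{2}}$)
$v - T{\left(g{\left(U \right)},D \right)} = -276 - \frac{\left(-1 - \frac{61}{6}\right)^{2}}{\left(-6 - 1\right)^{2}} = -276 - \frac{\left(- \frac{67}{6}\right)^{2}}{49} = -276 - \frac{1}{49} \cdot \frac{4489}{36} = -276 - \frac{4489}{1764} = - \frac{491353}{1764}$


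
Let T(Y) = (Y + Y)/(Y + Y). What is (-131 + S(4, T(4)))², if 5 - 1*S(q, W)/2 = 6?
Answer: 17689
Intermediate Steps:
T(Y) = 1 (T(Y) = (2*Y)/((2*Y)) = (2*Y)*(1/(2*Y)) = 1)
S(q, W) = -2 (S(q, W) = 10 - 2*6 = 10 - 12 = -2)
(-131 + S(4, T(4)))² = (-131 - 2)² = (-133)² = 17689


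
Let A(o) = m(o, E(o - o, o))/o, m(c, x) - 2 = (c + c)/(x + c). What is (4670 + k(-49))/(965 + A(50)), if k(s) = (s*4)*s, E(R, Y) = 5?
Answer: 1962675/132698 ≈ 14.791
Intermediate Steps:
m(c, x) = 2 + 2*c/(c + x) (m(c, x) = 2 + (c + c)/(x + c) = 2 + (2*c)/(c + x) = 2 + 2*c/(c + x))
k(s) = 4*s² (k(s) = (4*s)*s = 4*s²)
A(o) = 2*(5 + 2*o)/(o*(5 + o)) (A(o) = (2*(5 + 2*o)/(o + 5))/o = (2*(5 + 2*o)/(5 + o))/o = 2*(5 + 2*o)/(o*(5 + o)))
(4670 + k(-49))/(965 + A(50)) = (4670 + 4*(-49)²)/(965 + 2*(5 + 2*50)/(50*(5 + 50))) = (4670 + 4*2401)/(965 + 2*(1/50)*(5 + 100)/55) = (4670 + 9604)/(965 + 2*(1/50)*(1/55)*105) = 14274/(965 + 21/275) = 14274/(265396/275) = 14274*(275/265396) = 1962675/132698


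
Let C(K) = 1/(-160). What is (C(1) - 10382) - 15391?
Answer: -4123681/160 ≈ -25773.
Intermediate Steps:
C(K) = -1/160
(C(1) - 10382) - 15391 = (-1/160 - 10382) - 15391 = -1661121/160 - 15391 = -4123681/160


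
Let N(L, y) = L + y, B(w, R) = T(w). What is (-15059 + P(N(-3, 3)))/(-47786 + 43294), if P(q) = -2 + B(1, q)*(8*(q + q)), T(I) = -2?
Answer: 15061/4492 ≈ 3.3528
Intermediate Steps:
B(w, R) = -2
P(q) = -2 - 32*q (P(q) = -2 - 16*(q + q) = -2 - 16*2*q = -2 - 32*q)
(-15059 + P(N(-3, 3)))/(-47786 + 43294) = (-15059 + (-2 - 32*(-3 + 3)))/(-47786 + 43294) = (-15059 + (-2 - 32*0))/(-4492) = (-15059 + (-2 + 0))*(-1/4492) = (-15059 - 2)*(-1/4492) = -15061*(-1/4492) = 15061/4492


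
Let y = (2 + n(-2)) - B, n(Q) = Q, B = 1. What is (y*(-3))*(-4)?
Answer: -12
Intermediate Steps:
y = -1 (y = (2 - 2) - 1*1 = 0 - 1 = -1)
(y*(-3))*(-4) = -1*(-3)*(-4) = 3*(-4) = -12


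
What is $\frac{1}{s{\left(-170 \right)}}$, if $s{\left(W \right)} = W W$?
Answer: $\frac{1}{28900} \approx 3.4602 \cdot 10^{-5}$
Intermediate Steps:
$s{\left(W \right)} = W^{2}$
$\frac{1}{s{\left(-170 \right)}} = \frac{1}{\left(-170\right)^{2}} = \frac{1}{28900}$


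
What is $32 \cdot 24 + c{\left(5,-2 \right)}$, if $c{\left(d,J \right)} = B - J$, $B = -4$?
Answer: $766$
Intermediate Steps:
$c{\left(d,J \right)} = -4 - J$
$32 \cdot 24 + c{\left(5,-2 \right)} = 32 \cdot 24 - 2 = 768 + \left(-4 + 2\right) = 768 - 2 = 766$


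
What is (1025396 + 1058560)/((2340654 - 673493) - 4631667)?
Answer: -1041978/1482253 ≈ -0.70297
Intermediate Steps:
(1025396 + 1058560)/((2340654 - 673493) - 4631667) = 2083956/(1667161 - 4631667) = 2083956/(-2964506) = 2083956*(-1/2964506) = -1041978/1482253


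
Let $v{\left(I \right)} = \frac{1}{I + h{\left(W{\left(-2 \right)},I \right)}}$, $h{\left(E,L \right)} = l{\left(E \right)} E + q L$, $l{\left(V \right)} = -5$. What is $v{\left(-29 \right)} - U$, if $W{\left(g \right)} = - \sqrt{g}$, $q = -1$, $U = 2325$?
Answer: $-2325 - \frac{i \sqrt{2}}{10} \approx -2325.0 - 0.14142 i$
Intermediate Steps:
$h{\left(E,L \right)} = - L - 5 E$ ($h{\left(E,L \right)} = - 5 E - L = - L - 5 E$)
$v{\left(I \right)} = - \frac{i \sqrt{2}}{10}$ ($v{\left(I \right)} = \frac{1}{I - \left(I + 5 \left(-1\right) \sqrt{-2}\right)} = \frac{1}{I - \left(I + 5 \left(-1\right) i \sqrt{2}\right)} = \frac{1}{I - \left(I - 5 i \sqrt{2}\right)} = \frac{1}{5 i \sqrt{2}} = - \frac{i \sqrt{2}}{10}$)
$v{\left(-29 \right)} - U = - \frac{i \sqrt{2}}{10} - 2325 = -2325 - \frac{i \sqrt{2}}{10}$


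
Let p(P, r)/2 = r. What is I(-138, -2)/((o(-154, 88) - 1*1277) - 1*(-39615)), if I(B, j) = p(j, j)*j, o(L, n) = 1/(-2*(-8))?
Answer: 128/613409 ≈ 0.00020867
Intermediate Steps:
p(P, r) = 2*r
o(L, n) = 1/16
I(B, j) = 2*j² (I(B, j) = (2*j)*j = 2*j²)
I(-138, -2)/((o(-154, 88) - 1*1277) - 1*(-39615)) = (2*(-2)²)/((1/16 - 1*1277) - 1*(-39615)) = (2*4)/((1/16 - 1277) + 39615) = 8/(-20431/16 + 39615) = 8/(613409/16) = 8*(16/613409) = 128/613409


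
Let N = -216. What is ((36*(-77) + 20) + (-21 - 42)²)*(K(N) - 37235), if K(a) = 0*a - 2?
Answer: -45317429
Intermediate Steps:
K(a) = -2 (K(a) = 0 - 2 = -2)
((36*(-77) + 20) + (-21 - 42)²)*(K(N) - 37235) = ((36*(-77) + 20) + (-21 - 42)²)*(-2 - 37235) = ((-2772 + 20) + (-63)²)*(-37237) = (-2752 + 3969)*(-37237) = 1217*(-37237) = -45317429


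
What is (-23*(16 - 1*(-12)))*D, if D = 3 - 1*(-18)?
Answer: -13524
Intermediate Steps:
D = 21 (D = 3 + 18 = 21)
(-23*(16 - 1*(-12)))*D = -23*(16 - 1*(-12))*21 = -23*(16 + 12)*21 = -23*28*21 = -644*21 = -13524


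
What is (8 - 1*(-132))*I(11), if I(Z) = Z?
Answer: 1540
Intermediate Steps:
(8 - 1*(-132))*I(11) = (8 - 1*(-132))*11 = (8 + 132)*11 = 140*11 = 1540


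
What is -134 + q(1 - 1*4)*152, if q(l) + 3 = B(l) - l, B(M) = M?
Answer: -590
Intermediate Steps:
q(l) = -3 (q(l) = -3 + (l - l) = -3 + 0 = -3)
-134 + q(1 - 1*4)*152 = -134 - 3*152 = -134 - 456 = -590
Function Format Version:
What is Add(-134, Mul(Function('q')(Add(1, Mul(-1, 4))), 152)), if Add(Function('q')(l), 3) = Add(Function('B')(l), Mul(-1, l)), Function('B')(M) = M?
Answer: -590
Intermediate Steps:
Function('q')(l) = -3 (Function('q')(l) = Add(-3, Add(l, Mul(-1, l))) = Add(-3, 0) = -3)
Add(-134, Mul(Function('q')(Add(1, Mul(-1, 4))), 152)) = Add(-134, Mul(-3, 152)) = Add(-134, -456) = -590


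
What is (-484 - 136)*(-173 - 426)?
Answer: 371380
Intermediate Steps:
(-484 - 136)*(-173 - 426) = -620*(-599) = 371380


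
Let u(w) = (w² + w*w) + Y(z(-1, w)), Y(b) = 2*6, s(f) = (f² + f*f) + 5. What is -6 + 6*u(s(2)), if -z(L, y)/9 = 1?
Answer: 2094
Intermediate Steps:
s(f) = 5 + 2*f² (s(f) = (f² + f²) + 5 = 2*f² + 5 = 5 + 2*f²)
z(L, y) = -9 (z(L, y) = -9*1 = -9)
Y(b) = 12
u(w) = 12 + 2*w² (u(w) = (w² + w*w) + 12 = (w² + w²) + 12 = 2*w² + 12 = 12 + 2*w²)
-6 + 6*u(s(2)) = -6 + 6*(12 + 2*(5 + 2*2²)²) = -6 + 6*(12 + 2*(5 + 2*4)²) = -6 + 6*(12 + 2*(5 + 8)²) = -6 + 6*(12 + 2*13²) = -6 + 6*(12 + 2*169) = -6 + 6*(12 + 338) = -6 + 6*350 = -6 + 2100 = 2094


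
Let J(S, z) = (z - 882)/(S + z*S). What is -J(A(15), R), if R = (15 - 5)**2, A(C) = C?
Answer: 782/1515 ≈ 0.51617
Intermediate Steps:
R = 100 (R = 10**2 = 100)
J(S, z) = (-882 + z)/(S + S*z)
-J(A(15), R) = -(-882 + 100)/(15*(1 + 100)) = -(-782)/(15*101) = -1*(-782/1515) = 782/1515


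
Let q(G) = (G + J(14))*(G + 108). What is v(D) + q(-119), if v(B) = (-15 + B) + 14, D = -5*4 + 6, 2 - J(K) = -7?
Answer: 1195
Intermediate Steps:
J(K) = 9 (J(K) = 2 - 1*(-7) = 2 + 7 = 9)
D = -14 (D = -20 + 6 = -14)
v(B) = -1 + B
q(G) = (9 + G)*(108 + G) (q(G) = (G + 9)*(G + 108) = (9 + G)*(108 + G))
v(D) + q(-119) = (-1 - 14) + (972 + (-119)**2 + 117*(-119)) = -15 + (972 + 14161 - 13923) = -15 + 1210 = 1195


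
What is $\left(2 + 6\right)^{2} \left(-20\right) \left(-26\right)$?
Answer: $33280$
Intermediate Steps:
$\left(2 + 6\right)^{2} \left(-20\right) \left(-26\right) = 8^{2} \left(-20\right) \left(-26\right) = 64 \left(-20\right) \left(-26\right) = \left(-1280\right) \left(-26\right) = 33280$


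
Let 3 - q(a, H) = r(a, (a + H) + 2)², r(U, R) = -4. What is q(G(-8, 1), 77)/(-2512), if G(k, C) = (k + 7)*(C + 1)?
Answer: 13/2512 ≈ 0.0051752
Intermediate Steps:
G(k, C) = (1 + C)*(7 + k) (G(k, C) = (7 + k)*(1 + C) = (1 + C)*(7 + k))
q(a, H) = -13 (q(a, H) = 3 - 1*(-4)² = 3 - 1*16 = 3 - 16 = -13)
q(G(-8, 1), 77)/(-2512) = -13/(-2512) = -13*(-1/2512) = 13/2512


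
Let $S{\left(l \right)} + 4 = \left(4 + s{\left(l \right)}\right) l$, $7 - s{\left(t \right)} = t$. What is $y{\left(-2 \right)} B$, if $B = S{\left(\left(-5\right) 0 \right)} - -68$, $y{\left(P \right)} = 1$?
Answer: $64$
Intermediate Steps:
$s{\left(t \right)} = 7 - t$
$S{\left(l \right)} = -4 + l \left(11 - l\right)$ ($S{\left(l \right)} = -4 + \left(4 - \left(-7 + l\right)\right) l = -4 + \left(11 - l\right) l = -4 + l \left(11 - l\right)$)
$B = 64$ ($B = \left(-4 - \left(\left(-5\right) 0\right)^{2} + 11 \left(\left(-5\right) 0\right)\right) - -68 = \left(-4 - 0^{2} + 11 \cdot 0\right) + 68 = \left(-4 - 0 + 0\right) + 68 = \left(-4 + 0 + 0\right) + 68 = -4 + 68 = 64$)
$y{\left(-2 \right)} B = 1 \cdot 64 = 64$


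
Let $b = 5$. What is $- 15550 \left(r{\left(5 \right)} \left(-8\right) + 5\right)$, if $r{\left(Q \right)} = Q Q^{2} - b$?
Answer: $14850250$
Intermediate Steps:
$r{\left(Q \right)} = -5 + Q^{3}$ ($r{\left(Q \right)} = Q Q^{2} - 5 = Q^{3} - 5 = -5 + Q^{3}$)
$- 15550 \left(r{\left(5 \right)} \left(-8\right) + 5\right) = - 15550 \left(\left(-5 + 5^{3}\right) \left(-8\right) + 5\right) = - 15550 \left(\left(-5 + 125\right) \left(-8\right) + 5\right) = - 15550 \left(120 \left(-8\right) + 5\right) = - 15550 \left(-960 + 5\right) = \left(-15550\right) \left(-955\right) = 14850250$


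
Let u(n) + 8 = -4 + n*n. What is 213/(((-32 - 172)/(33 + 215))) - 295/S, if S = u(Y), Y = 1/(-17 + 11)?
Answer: -1716722/7327 ≈ -234.30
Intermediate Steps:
Y = -⅙ (Y = 1/(-6) = -⅙ ≈ -0.16667)
u(n) = -12 + n² (u(n) = -8 + (-4 + n*n) = -8 + (-4 + n²) = -12 + n²)
S = -431/36 (S = -12 + (-⅙)² = -12 + 1/36 = -431/36 ≈ -11.972)
213/(((-32 - 172)/(33 + 215))) - 295/S = 213/(((-32 - 172)/(33 + 215))) - 295/(-431/36) = 213/((-204/248)) - 295*(-36/431) = 213/((-204*1/248)) + 10620/431 = 213/(-51/62) + 10620/431 = 213*(-62/51) + 10620/431 = -4402/17 + 10620/431 = -1716722/7327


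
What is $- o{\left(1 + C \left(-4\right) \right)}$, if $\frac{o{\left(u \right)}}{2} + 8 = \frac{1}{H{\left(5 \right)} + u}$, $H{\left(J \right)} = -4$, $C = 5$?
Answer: $\frac{370}{23} \approx 16.087$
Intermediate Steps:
$o{\left(u \right)} = -16 + \frac{2}{-4 + u}$
$- o{\left(1 + C \left(-4\right) \right)} = - \frac{2 \left(33 - 8 \left(1 + 5 \left(-4\right)\right)\right)}{-4 + \left(1 + 5 \left(-4\right)\right)} = - \frac{2 \left(33 - 8 \left(1 - 20\right)\right)}{-4 + \left(1 - 20\right)} = - \frac{2 \left(33 - -152\right)}{-4 - 19} = - \frac{2 \left(33 + 152\right)}{-23} = - \frac{2 \left(-1\right) 185}{23} = \left(-1\right) \left(- \frac{370}{23}\right) = \frac{370}{23}$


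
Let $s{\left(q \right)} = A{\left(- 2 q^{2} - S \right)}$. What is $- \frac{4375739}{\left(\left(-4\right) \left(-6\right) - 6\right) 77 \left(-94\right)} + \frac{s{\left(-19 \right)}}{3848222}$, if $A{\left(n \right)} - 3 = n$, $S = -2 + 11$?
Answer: $\frac{1202765731379}{35811553932} \approx 33.586$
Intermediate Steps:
$S = 9$
$A{\left(n \right)} = 3 + n$
$s{\left(q \right)} = -6 - 2 q^{2}$ ($s{\left(q \right)} = 3 - \left(9 + 2 q^{2}\right) = -6 - 2 q^{2}$)
$- \frac{4375739}{\left(\left(-4\right) \left(-6\right) - 6\right) 77 \left(-94\right)} + \frac{s{\left(-19 \right)}}{3848222} = - \frac{4375739}{\left(\left(-4\right) \left(-6\right) - 6\right) 77 \left(-94\right)} + \frac{-6 - 2 \left(-19\right)^{2}}{3848222} = - \frac{4375739}{\left(24 - 6\right) 77 \left(-94\right)} + \left(-6 - 722\right) \frac{1}{3848222} = - \frac{4375739}{18 \cdot 77 \left(-94\right)} + \left(-6 - 722\right) \frac{1}{3848222} = - \frac{4375739}{1386 \left(-94\right)} - \frac{52}{274873} = - \frac{4375739}{-130284} - \frac{52}{274873} = \left(-4375739\right) \left(- \frac{1}{130284}\right) - \frac{52}{274873} = \frac{4375739}{130284} - \frac{52}{274873} = \frac{1202765731379}{35811553932}$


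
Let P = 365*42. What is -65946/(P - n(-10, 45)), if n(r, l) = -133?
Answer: -65946/15463 ≈ -4.2648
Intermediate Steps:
P = 15330
-65946/(P - n(-10, 45)) = -65946/(15330 - 1*(-133)) = -65946/(15330 + 133) = -65946/15463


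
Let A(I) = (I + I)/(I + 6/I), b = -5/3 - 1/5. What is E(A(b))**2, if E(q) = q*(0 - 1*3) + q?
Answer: 2458624/1138489 ≈ 2.1595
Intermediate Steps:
b = -28/15 (b = -5*1/3 - 1*1/5 = -5/3 - 1/5 = -28/15 ≈ -1.8667)
A(I) = 2*I/(I + 6/I) (A(I) = (2*I)/(I + 6/I) = 2*I/(I + 6/I))
E(q) = -2*q (E(q) = q*(0 - 3) + q = q*(-3) + q = -3*q + q = -2*q)
E(A(b))**2 = (-4*(-28/15)**2/(6 + (-28/15)**2))**2 = (-4*784/(225*(6 + 784/225)))**2 = (-4*784/(225*2134/225))**2 = (-4*784*225/(225*2134))**2 = (-2*784/1067)**2 = (-1568/1067)**2 = 2458624/1138489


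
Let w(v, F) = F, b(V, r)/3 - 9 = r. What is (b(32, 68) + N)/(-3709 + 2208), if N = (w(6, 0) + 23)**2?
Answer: -40/79 ≈ -0.50633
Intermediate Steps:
b(V, r) = 27 + 3*r
N = 529 (N = (0 + 23)**2 = 23**2 = 529)
(b(32, 68) + N)/(-3709 + 2208) = ((27 + 3*68) + 529)/(-3709 + 2208) = ((27 + 204) + 529)/(-1501) = (231 + 529)*(-1/1501) = 760*(-1/1501) = -40/79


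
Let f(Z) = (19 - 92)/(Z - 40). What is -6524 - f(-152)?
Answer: -1252681/192 ≈ -6524.4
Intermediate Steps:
f(Z) = -73/(-40 + Z)
-6524 - f(-152) = -6524 - (-73)/(-40 - 152) = -6524 - (-73)/(-192) = -6524 - (-73)*(-1)/192 = -6524 - 1*73/192 = -6524 - 73/192 = -1252681/192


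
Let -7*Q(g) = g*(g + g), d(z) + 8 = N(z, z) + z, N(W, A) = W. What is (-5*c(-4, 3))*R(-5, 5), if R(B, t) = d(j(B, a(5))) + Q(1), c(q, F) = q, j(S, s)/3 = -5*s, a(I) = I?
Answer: -22160/7 ≈ -3165.7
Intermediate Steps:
j(S, s) = -15*s (j(S, s) = 3*(-5*s) = -15*s)
d(z) = -8 + 2*z (d(z) = -8 + (z + z) = -8 + 2*z)
Q(g) = -2*g**2/7 (Q(g) = -g*(g + g)/7 = -g*2*g/7 = -2*g**2/7)
R(B, t) = -1108/7 (R(B, t) = (-8 + 2*(-15*5)) - 2/7*1**2 = (-8 + 2*(-75)) - 2/7*1 = (-8 - 150) - 2/7 = -158 - 2/7 = -1108/7)
(-5*c(-4, 3))*R(-5, 5) = -5*(-4)*(-1108/7) = 20*(-1108/7) = -22160/7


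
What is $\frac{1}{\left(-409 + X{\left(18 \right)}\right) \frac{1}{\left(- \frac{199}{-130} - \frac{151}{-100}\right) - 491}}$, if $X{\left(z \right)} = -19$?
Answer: $\frac{634347}{556400} \approx 1.1401$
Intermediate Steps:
$\frac{1}{\left(-409 + X{\left(18 \right)}\right) \frac{1}{\left(- \frac{199}{-130} - \frac{151}{-100}\right) - 491}} = \frac{1}{\left(-409 - 19\right) \frac{1}{\left(- \frac{199}{-130} - \frac{151}{-100}\right) - 491}} = \frac{1}{\left(-428\right) \frac{1}{\left(\left(-199\right) \left(- \frac{1}{130}\right) - - \frac{151}{100}\right) - 491}} = \frac{1}{\left(-428\right) \frac{1}{\left(\frac{199}{130} + \frac{151}{100}\right) - 491}} = \frac{1}{\left(-428\right) \frac{1}{\frac{3953}{1300} - 491}} = \frac{1}{\left(-428\right) \frac{1}{- \frac{634347}{1300}}} = \frac{1}{\left(-428\right) \left(- \frac{1300}{634347}\right)} = \frac{1}{\frac{556400}{634347}} = \frac{634347}{556400}$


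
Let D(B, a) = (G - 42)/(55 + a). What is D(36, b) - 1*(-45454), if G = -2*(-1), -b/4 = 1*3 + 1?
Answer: 1772666/39 ≈ 45453.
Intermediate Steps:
b = -16 (b = -4*(1*3 + 1) = -4*(3 + 1) = -4*4 = -16)
G = 2
D(B, a) = -40/(55 + a) (D(B, a) = (2 - 42)/(55 + a) = -40/(55 + a))
D(36, b) - 1*(-45454) = -40/(55 - 16) - 1*(-45454) = -40/39 + 45454 = 1772666/39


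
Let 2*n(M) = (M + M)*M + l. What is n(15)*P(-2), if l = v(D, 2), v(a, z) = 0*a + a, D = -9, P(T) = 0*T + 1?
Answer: 441/2 ≈ 220.50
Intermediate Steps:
P(T) = 1 (P(T) = 0 + 1 = 1)
v(a, z) = a (v(a, z) = 0 + a = a)
l = -9
n(M) = -9/2 + M² (n(M) = ((M + M)*M - 9)/2 = ((2*M)*M - 9)/2 = (2*M² - 9)/2 = (-9 + 2*M²)/2 = -9/2 + M²)
n(15)*P(-2) = (-9/2 + 15²)*1 = (-9/2 + 225)*1 = (441/2)*1 = 441/2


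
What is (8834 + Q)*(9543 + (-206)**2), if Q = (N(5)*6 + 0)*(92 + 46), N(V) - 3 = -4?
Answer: 416143874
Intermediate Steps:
N(V) = -1 (N(V) = 3 - 4 = -1)
Q = -828 (Q = (-1*6 + 0)*(92 + 46) = (-6 + 0)*138 = -6*138 = -828)
(8834 + Q)*(9543 + (-206)**2) = (8834 - 828)*(9543 + (-206)**2) = 8006*(9543 + 42436) = 8006*51979 = 416143874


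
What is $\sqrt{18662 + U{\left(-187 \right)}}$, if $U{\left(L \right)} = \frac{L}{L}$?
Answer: $\sqrt{18663} \approx 136.61$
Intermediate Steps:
$U{\left(L \right)} = 1$
$\sqrt{18662 + U{\left(-187 \right)}} = \sqrt{18662 + 1} = \sqrt{18663}$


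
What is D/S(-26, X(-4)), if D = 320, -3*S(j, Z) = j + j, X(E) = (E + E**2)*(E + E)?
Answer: 240/13 ≈ 18.462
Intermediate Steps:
X(E) = 2*E*(E + E**2) (X(E) = (E + E**2)*(2*E) = 2*E*(E + E**2))
S(j, Z) = -2*j/3 (S(j, Z) = -(j + j)/3 = -2*j/3)
D/S(-26, X(-4)) = 320/((-2/3*(-26))) = 320/(52/3) = 320*(3/52) = 240/13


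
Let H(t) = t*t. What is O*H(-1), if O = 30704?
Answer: 30704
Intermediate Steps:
H(t) = t²
O*H(-1) = 30704*(-1)² = 30704*1 = 30704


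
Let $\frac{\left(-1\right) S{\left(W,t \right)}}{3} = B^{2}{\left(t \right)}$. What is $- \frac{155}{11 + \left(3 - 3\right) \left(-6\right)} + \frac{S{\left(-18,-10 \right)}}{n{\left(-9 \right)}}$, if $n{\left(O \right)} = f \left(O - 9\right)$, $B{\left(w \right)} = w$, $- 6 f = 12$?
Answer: $- \frac{740}{33} \approx -22.424$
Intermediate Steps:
$f = -2$ ($f = \left(- \frac{1}{6}\right) 12 = -2$)
$S{\left(W,t \right)} = - 3 t^{2}$
$n{\left(O \right)} = 18 - 2 O$ ($n{\left(O \right)} = - 2 \left(O - 9\right) = - 2 \left(-9 + O\right) = 18 - 2 O$)
$- \frac{155}{11 + \left(3 - 3\right) \left(-6\right)} + \frac{S{\left(-18,-10 \right)}}{n{\left(-9 \right)}} = - \frac{155}{11 + \left(3 - 3\right) \left(-6\right)} + \frac{\left(-3\right) \left(-10\right)^{2}}{18 - -18} = - \frac{155}{11 + \left(3 - 3\right) \left(-6\right)} + \frac{\left(-3\right) 100}{18 + 18} = - \frac{155}{11 + 0 \left(-6\right)} - \frac{300}{36} = - \frac{155}{11 + 0} - \frac{25}{3} = - \frac{155}{11} - \frac{25}{3} = - \frac{740}{33}$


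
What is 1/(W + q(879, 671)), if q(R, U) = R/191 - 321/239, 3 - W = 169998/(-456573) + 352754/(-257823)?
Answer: 1791190991470257/14328695003467049 ≈ 0.12501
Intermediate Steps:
W = 186010802711/39238340193 (W = 3 - (169998/(-456573) + 352754/(-257823)) = 3 - (169998*(-1/456573) + 352754*(-1/257823)) = 3 - (-56666/152191 - 352754/257823) = 3 - 1*(-68295782132/39238340193) = 3 + 68295782132/39238340193 = 186010802711/39238340193 ≈ 4.7405)
q(R, U) = -321/239 + R/191 (q(R, U) = R*(1/191) - 321*1/239 = R/191 - 321/239 = -321/239 + R/191)
1/(W + q(879, 671)) = 1/(186010802711/39238340193 + (-321/239 + (1/191)*879)) = 1/(186010802711/39238340193 + (-321/239 + 879/191)) = 1/(186010802711/39238340193 + 148770/45649) = 1/(14328695003467049/1791190991470257) = 1791190991470257/14328695003467049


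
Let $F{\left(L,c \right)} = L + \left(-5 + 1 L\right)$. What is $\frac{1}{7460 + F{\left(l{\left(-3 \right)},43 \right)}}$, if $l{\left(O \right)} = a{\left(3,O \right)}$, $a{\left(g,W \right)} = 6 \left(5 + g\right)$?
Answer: $\frac{1}{7551} \approx 0.00013243$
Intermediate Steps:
$a{\left(g,W \right)} = 30 + 6 g$
$l{\left(O \right)} = 48$ ($l{\left(O \right)} = 30 + 6 \cdot 3 = 30 + 18 = 48$)
$F{\left(L,c \right)} = -5 + 2 L$ ($F{\left(L,c \right)} = L + \left(-5 + L\right) = -5 + 2 L$)
$\frac{1}{7460 + F{\left(l{\left(-3 \right)},43 \right)}} = \frac{1}{7460 + \left(-5 + 2 \cdot 48\right)} = \frac{1}{7460 + \left(-5 + 96\right)} = \frac{1}{7460 + 91} = \frac{1}{7551}$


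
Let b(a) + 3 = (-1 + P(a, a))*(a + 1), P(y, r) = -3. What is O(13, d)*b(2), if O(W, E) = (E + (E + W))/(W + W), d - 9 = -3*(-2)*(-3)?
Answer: 75/26 ≈ 2.8846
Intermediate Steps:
d = -9 (d = 9 - 3*(-2)*(-3) = 9 + 6*(-3) = 9 - 18 = -9)
O(W, E) = (W + 2*E)/(2*W) (O(W, E) = (W + 2*E)/((2*W)) = (W + 2*E)*(1/(2*W)) = (W + 2*E)/(2*W))
b(a) = -7 - 4*a (b(a) = -3 + (-1 - 3)*(a + 1) = -3 - 4*(1 + a) = -3 + (-4 - 4*a) = -7 - 4*a)
O(13, d)*b(2) = ((-9 + (½)*13)/13)*(-7 - 4*2) = ((-9 + 13/2)/13)*(-7 - 8) = ((1/13)*(-5/2))*(-15) = -5/26*(-15) = 75/26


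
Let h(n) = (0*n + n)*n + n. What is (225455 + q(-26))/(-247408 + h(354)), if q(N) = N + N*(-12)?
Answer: -225741/121738 ≈ -1.8543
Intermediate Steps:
q(N) = -11*N (q(N) = N - 12*N = -11*N)
h(n) = n + n**2 (h(n) = (0 + n)*n + n = n*n + n = n**2 + n = n + n**2)
(225455 + q(-26))/(-247408 + h(354)) = (225455 - 11*(-26))/(-247408 + 354*(1 + 354)) = (225455 + 286)/(-247408 + 354*355) = 225741/(-247408 + 125670) = 225741/(-121738) = 225741*(-1/121738) = -225741/121738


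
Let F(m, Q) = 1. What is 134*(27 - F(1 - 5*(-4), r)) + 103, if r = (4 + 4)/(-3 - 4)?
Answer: 3587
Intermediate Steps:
r = -8/7 (r = 8/(-7) = 8*(-⅐) = -8/7 ≈ -1.1429)
134*(27 - F(1 - 5*(-4), r)) + 103 = 134*(27 - 1*1) + 103 = 134*(27 - 1) + 103 = 134*26 + 103 = 3484 + 103 = 3587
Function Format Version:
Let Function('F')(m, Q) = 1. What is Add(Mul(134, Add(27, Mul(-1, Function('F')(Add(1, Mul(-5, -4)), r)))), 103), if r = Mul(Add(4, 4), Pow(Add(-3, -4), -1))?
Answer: 3587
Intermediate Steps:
r = Rational(-8, 7) (r = Mul(8, Pow(-7, -1)) = Mul(8, Rational(-1, 7)) = Rational(-8, 7) ≈ -1.1429)
Add(Mul(134, Add(27, Mul(-1, Function('F')(Add(1, Mul(-5, -4)), r)))), 103) = Add(Mul(134, Add(27, Mul(-1, 1))), 103) = Add(Mul(134, Add(27, -1)), 103) = Add(Mul(134, 26), 103) = Add(3484, 103) = 3587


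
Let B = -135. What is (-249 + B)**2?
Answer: 147456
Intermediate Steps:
(-249 + B)**2 = (-249 - 135)**2 = (-384)**2 = 147456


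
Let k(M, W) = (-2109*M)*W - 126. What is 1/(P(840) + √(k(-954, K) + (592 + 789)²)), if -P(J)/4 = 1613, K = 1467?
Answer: 6452/2911862193 + √2953490497/2911862193 ≈ 2.0879e-5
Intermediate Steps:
k(M, W) = -126 - 2109*M*W (k(M, W) = -2109*M*W - 126 = -126 - 2109*M*W)
P(J) = -6452 (P(J) = -4*1613 = -6452)
1/(P(840) + √(k(-954, K) + (592 + 789)²)) = 1/(-6452 + √((-126 - 2109*(-954)*1467) + (592 + 789)²)) = 1/(-6452 + √((-126 + 2951583462) + 1381²)) = 1/(-6452 + √(2951583336 + 1907161)) = 1/(-6452 + √2953490497)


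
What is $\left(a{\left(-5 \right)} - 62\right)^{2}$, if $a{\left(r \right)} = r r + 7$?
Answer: $900$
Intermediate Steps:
$a{\left(r \right)} = 7 + r^{2}$ ($a{\left(r \right)} = r^{2} + 7 = 7 + r^{2}$)
$\left(a{\left(-5 \right)} - 62\right)^{2} = \left(\left(7 + \left(-5\right)^{2}\right) - 62\right)^{2} = \left(\left(7 + 25\right) - 62\right)^{2} = \left(32 - 62\right)^{2} = \left(-30\right)^{2} = 900$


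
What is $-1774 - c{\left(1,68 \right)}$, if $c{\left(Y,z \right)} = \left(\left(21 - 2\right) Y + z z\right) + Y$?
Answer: $-6418$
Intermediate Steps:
$c{\left(Y,z \right)} = z^{2} + 20 Y$ ($c{\left(Y,z \right)} = \left(19 Y + z^{2}\right) + Y = \left(z^{2} + 19 Y\right) + Y = z^{2} + 20 Y$)
$-1774 - c{\left(1,68 \right)} = -1774 - \left(68^{2} + 20 \cdot 1\right) = -1774 - \left(4624 + 20\right) = -1774 - 4644 = -6418$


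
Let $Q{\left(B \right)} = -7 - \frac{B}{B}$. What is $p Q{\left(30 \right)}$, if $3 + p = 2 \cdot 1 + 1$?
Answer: $0$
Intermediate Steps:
$p = 0$ ($p = -3 + \left(2 \cdot 1 + 1\right) = -3 + \left(2 + 1\right) = -3 + 3 = 0$)
$Q{\left(B \right)} = -8$ ($Q{\left(B \right)} = -7 - 1 = -8$)
$p Q{\left(30 \right)} = 0 \left(-8\right) = 0$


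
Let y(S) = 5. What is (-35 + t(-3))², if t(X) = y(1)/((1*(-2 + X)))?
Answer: 1296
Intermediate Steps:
t(X) = 5/(-2 + X) (t(X) = 5/((1*(-2 + X))) = 5/(-2 + X))
(-35 + t(-3))² = (-35 + 5/(-2 - 3))² = (-35 + 5/(-5))² = (-35 + 5*(-⅕))² = (-35 - 1)² = (-36)² = 1296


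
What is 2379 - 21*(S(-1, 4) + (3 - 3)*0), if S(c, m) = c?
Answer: 2400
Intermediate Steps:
2379 - 21*(S(-1, 4) + (3 - 3)*0) = 2379 - 21*(-1 + (3 - 3)*0) = 2379 - 21*(-1 + 0*0) = 2379 - 21*(-1 + 0) = 2379 - 21*(-1) = 2379 + 21 = 2400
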